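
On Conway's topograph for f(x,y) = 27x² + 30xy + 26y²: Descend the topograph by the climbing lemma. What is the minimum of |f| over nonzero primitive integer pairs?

translate: b→-24 (≡30 mod 54), so (27,30,26)→(27,-24,23)
flip: (27,-24,23)→(23,24,27)
translate: b→-22 (≡24 mod 46), so (23,24,27)→(23,-22,26)
reduced (well bottom): (23,-22,26) with a≤c, −a<b≤a
well minimum = a = 23

23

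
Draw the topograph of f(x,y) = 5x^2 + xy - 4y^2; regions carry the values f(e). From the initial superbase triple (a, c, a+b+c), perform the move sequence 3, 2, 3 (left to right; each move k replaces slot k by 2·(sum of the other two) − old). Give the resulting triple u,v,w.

start (5,-4,2) = (f(1,0),f(0,1),f(1,1))
replace slot 3: 2·(5+(-4)) − 2 = 0 → (5,-4,0)
replace slot 2: 2·(5+0) − (-4) = 14 → (5,14,0)
replace slot 3: 2·(5+14) − 0 = 38 → (5,14,38)

5,14,38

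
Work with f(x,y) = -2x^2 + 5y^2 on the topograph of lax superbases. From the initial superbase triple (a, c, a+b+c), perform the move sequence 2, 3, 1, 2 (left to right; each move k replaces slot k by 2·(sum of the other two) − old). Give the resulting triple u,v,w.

start (-2,5,3) = (f(1,0),f(0,1),f(1,1))
replace slot 2: 2·((-2)+3) − 5 = -3 → (-2,-3,3)
replace slot 3: 2·((-2)+(-3)) − 3 = -13 → (-2,-3,-13)
replace slot 1: 2·((-3)+(-13)) − (-2) = -30 → (-30,-3,-13)
replace slot 2: 2·((-30)+(-13)) − (-3) = -83 → (-30,-83,-13)

-30,-83,-13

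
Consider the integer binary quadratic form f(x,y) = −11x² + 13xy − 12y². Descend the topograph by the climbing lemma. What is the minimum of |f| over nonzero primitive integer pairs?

translate: b→9 (≡-13 mod 22), so (11,-13,12)→(11,9,10)
flip: (11,9,10)→(10,-9,11)
reduced (well bottom): (10,-9,11) with a≤c, −a<b≤a
well minimum |f| = |-10| = 10 (negative-definite)

10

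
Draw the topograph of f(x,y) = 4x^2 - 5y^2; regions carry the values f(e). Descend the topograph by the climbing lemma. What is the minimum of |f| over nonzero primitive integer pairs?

descent: ρ → (-5,0,4)
descent: ρ → (4,8,-1)  [lands on river]
river: ρ → (-1,8,4)
closes: descent 2, river 2
min |a| on river = 1

1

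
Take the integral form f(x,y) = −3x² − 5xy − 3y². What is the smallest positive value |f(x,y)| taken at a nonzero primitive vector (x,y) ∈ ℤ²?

translate: b→-1 (≡5 mod 6), so (3,5,3)→(3,-1,1)
flip: (3,-1,1)→(1,1,3)
reduced (well bottom): (1,1,3) with a≤c, −a<b≤a
well minimum |f| = |-1| = 1 (negative-definite)

1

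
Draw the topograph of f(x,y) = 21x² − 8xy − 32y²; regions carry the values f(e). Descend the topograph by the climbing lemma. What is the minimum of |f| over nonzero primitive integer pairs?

descent: ρ → (-32,8,21)
descent: ρ → (21,34,-19)  [lands on river]
river: ρ → (-19,42,13)
river: ρ → (13,36,-28)
river: ρ → (-28,20,21)
river: ρ → (21,22,-27)
river: ρ → (-27,32,16)
river: ρ → (16,32,-27)
river: ρ → (-27,22,21)
river: ρ → (21,20,-28)
river: ρ → (-28,36,13)
river: ρ → (13,42,-19)
river: ρ → (-19,34,21)
river: ρ → (21,50,-3)
river: ρ → (-3,52,4)
river: ρ → (4,52,-3)
river: ρ → (-3,50,21)
closes: descent 2, river 16
min |a| on river = 3

3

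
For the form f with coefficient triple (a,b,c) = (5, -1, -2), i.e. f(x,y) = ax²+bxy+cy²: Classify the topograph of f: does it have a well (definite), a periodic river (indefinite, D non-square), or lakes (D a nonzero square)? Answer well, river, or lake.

D = b²−4ac = (-1)² − 4·5·(-2) = 41
D > 0 non-square ⇒ indefinite ⇒ periodic river

river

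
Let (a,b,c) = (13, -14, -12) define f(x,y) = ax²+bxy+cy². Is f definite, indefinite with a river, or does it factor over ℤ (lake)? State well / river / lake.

D = b²−4ac = (-14)² − 4·13·(-12) = 820
D > 0 non-square ⇒ indefinite ⇒ periodic river

river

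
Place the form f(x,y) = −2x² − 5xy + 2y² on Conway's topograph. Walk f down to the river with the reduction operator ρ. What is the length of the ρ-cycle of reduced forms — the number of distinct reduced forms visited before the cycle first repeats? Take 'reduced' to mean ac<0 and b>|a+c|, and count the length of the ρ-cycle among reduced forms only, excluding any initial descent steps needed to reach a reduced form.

D = 41, ⌊√D⌋ = 6
descent: ρ → (2,5,-2)  [lands on river]
river: ρ → (-2,3,4)
river: ρ → (4,5,-1)
river: ρ → (-1,5,4)
river: ρ → (4,3,-2)
river: ρ → (-2,5,2)
river: ρ → (2,3,-4)
river: ρ → (-4,5,1)
river: ρ → (1,5,-4)
river: ρ → (-4,3,2)
ρ-cycle length = 10 (tail of 1 descent step not counted)

10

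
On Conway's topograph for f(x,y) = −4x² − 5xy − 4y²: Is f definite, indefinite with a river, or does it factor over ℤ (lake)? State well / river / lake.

D = b²−4ac = (-5)² − 4·(-4)·(-4) = -39
D < 0 ⇒ definite ⇒ every region one sign ⇒ single well

well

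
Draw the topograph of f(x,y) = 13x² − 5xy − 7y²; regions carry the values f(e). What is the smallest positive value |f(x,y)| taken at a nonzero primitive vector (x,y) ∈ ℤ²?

descent: ρ → (-7,19,1)  [lands on river]
river: ρ → (1,19,-7)
river: ρ → (-7,9,11)
river: ρ → (11,13,-5)
river: ρ → (-5,17,5)
river: ρ → (5,13,-11)
river: ρ → (-11,9,7)
river: ρ → (7,19,-1)
river: ρ → (-1,19,7)
river: ρ → (7,9,-11)
river: ρ → (-11,13,5)
river: ρ → (5,17,-5)
river: ρ → (-5,13,11)
river: ρ → (11,9,-7)
closes: descent 1, river 14
min |a| on river = 1

1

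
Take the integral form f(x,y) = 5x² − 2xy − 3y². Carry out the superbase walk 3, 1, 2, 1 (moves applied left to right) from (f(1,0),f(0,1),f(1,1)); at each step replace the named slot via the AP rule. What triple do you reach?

start (5,-3,0) = (f(1,0),f(0,1),f(1,1))
replace slot 3: 2·(5+(-3)) − 0 = 4 → (5,-3,4)
replace slot 1: 2·((-3)+4) − 5 = -3 → (-3,-3,4)
replace slot 2: 2·((-3)+4) − (-3) = 5 → (-3,5,4)
replace slot 1: 2·(5+4) − (-3) = 21 → (21,5,4)

21,5,4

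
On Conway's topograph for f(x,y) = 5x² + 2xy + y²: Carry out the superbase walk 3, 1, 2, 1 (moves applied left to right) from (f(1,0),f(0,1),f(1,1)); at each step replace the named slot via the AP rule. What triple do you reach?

start (5,1,8) = (f(1,0),f(0,1),f(1,1))
replace slot 3: 2·(5+1) − 8 = 4 → (5,1,4)
replace slot 1: 2·(1+4) − 5 = 5 → (5,1,4)
replace slot 2: 2·(5+4) − 1 = 17 → (5,17,4)
replace slot 1: 2·(17+4) − 5 = 37 → (37,17,4)

37,17,4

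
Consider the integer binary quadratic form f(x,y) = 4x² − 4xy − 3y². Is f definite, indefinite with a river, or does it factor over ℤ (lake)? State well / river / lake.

D = b²−4ac = (-4)² − 4·4·(-3) = 64
D = 8² is a perfect square ⇒ form factors over ℤ ⇒ lakes

lake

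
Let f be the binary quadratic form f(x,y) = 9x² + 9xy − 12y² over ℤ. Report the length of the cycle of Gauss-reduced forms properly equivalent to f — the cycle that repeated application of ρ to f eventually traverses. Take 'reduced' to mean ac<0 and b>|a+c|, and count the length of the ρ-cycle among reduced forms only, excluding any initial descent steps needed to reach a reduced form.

D = 513, ⌊√D⌋ = 22
river: ρ → (-12,15,6)
river: ρ → (6,21,-3)
river: ρ → (-3,21,6)
river: ρ → (6,15,-12)
river: ρ → (-12,9,9)
river: ρ → (9,9,-12)
ρ-cycle length = 6 (tail of 0 descent steps not counted)

6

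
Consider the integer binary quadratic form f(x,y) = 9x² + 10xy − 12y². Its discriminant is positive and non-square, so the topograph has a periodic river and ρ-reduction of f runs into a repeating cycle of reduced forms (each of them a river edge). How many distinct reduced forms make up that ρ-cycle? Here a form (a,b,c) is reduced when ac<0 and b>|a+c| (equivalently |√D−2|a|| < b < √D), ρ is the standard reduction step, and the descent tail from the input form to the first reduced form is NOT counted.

D = 532, ⌊√D⌋ = 23
river: ρ → (-12,14,7)
river: ρ → (7,14,-12)
river: ρ → (-12,10,9)
river: ρ → (9,8,-13)
river: ρ → (-13,18,4)
river: ρ → (4,22,-3)
river: ρ → (-3,20,11)
river: ρ → (11,2,-12)
river: ρ → (-12,22,1)
river: ρ → (1,22,-12)
river: ρ → (-12,2,11)
river: ρ → (11,20,-3)
river: ρ → (-3,22,4)
river: ρ → (4,18,-13)
river: ρ → (-13,8,9)
river: ρ → (9,10,-12)
ρ-cycle length = 16 (tail of 0 descent steps not counted)

16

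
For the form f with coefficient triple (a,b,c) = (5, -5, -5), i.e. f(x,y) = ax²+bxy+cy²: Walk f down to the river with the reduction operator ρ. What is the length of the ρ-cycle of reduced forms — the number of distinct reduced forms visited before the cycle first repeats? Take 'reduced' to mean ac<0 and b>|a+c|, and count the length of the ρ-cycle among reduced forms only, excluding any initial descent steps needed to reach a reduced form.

D = 125, ⌊√D⌋ = 11
descent: ρ → (-5,5,5)  [lands on river]
river: ρ → (5,5,-5)
ρ-cycle length = 2 (tail of 1 descent step not counted)

2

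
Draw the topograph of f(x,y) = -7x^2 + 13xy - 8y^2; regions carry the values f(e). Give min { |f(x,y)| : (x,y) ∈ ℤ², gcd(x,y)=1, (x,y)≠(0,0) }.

translate: b→1 (≡-13 mod 14), so (7,-13,8)→(7,1,2)
flip: (7,1,2)→(2,-1,7)
reduced (well bottom): (2,-1,7) with a≤c, −a<b≤a
well minimum |f| = |-2| = 2 (negative-definite)

2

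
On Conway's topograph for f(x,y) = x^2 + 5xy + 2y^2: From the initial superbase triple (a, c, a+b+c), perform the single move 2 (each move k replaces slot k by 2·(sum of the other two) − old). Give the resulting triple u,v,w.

start (1,2,8) = (f(1,0),f(0,1),f(1,1))
replace slot 2: 2·(1+8) − 2 = 16 → (1,16,8)

1,16,8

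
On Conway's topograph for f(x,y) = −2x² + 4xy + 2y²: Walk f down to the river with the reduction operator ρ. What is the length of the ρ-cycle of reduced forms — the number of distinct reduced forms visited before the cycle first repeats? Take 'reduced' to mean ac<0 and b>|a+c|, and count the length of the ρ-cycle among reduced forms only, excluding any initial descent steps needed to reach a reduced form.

D = 32, ⌊√D⌋ = 5
river: ρ → (2,4,-2)
river: ρ → (-2,4,2)
ρ-cycle length = 2 (tail of 0 descent steps not counted)

2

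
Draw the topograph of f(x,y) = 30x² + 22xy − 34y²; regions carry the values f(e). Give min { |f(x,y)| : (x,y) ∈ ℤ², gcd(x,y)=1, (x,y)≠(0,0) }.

river: ρ → (-34,46,18)
river: ρ → (18,62,-10)
river: ρ → (-10,58,30)
river: ρ → (30,62,-6)
river: ρ → (-6,58,50)
river: ρ → (50,42,-14)
river: ρ → (-14,42,50)
river: ρ → (50,58,-6)
river: ρ → (-6,62,30)
river: ρ → (30,58,-10)
river: ρ → (-10,62,18)
river: ρ → (18,46,-34)
river: ρ → (-34,22,30)
river: ρ → (30,38,-26)
river: ρ → (-26,66,2)
river: ρ → (2,66,-26)
river: ρ → (-26,38,30)
river: ρ → (30,22,-34)
closes: descent 0, river 18
min |a| on river = 2

2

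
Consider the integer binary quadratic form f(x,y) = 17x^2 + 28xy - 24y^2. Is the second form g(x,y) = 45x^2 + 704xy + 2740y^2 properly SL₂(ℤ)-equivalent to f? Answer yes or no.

D₁ = 2416, D₂ = 2416
river cycle of f (length 44): (-24, 20, 21), (21, 22, -23), (-23, 24, 20), (20, 16, -27), (-27, 38, 9), (9, 34, -35), (-35, 36, 8), (8, 44, -15), (-15, 46, 5), (5, 44, -24), … (34 more)
river cycle of g (length 44): (-12, 40, 17), (17, 28, -24), (-24, 20, 21), (21, 22, -23), (-23, 24, 20), (20, 16, -27), (-27, 38, 9), (9, 34, -35), (-35, 36, 8), (8, 44, -15), … (34 more)
cycles coincide ⇒ equivalent

yes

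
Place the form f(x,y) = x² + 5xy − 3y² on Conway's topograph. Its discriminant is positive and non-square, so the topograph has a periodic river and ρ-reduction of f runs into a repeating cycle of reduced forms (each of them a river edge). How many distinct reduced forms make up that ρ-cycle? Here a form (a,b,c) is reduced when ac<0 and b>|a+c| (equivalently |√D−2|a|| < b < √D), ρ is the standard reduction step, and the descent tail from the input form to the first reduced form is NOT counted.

D = 37, ⌊√D⌋ = 6
river: ρ → (-3,1,3)
river: ρ → (3,5,-1)
river: ρ → (-1,5,3)
river: ρ → (3,1,-3)
river: ρ → (-3,5,1)
river: ρ → (1,5,-3)
ρ-cycle length = 6 (tail of 0 descent steps not counted)

6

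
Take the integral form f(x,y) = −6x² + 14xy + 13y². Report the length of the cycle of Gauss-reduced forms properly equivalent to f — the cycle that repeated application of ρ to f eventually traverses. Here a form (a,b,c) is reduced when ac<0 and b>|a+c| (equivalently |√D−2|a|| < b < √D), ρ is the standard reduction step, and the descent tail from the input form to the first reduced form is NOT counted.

D = 508, ⌊√D⌋ = 22
river: ρ → (13,12,-7)
river: ρ → (-7,16,9)
river: ρ → (9,20,-3)
river: ρ → (-3,22,2)
river: ρ → (2,22,-3)
river: ρ → (-3,20,9)
river: ρ → (9,16,-7)
river: ρ → (-7,12,13)
river: ρ → (13,14,-6)
river: ρ → (-6,22,1)
river: ρ → (1,22,-6)
river: ρ → (-6,14,13)
ρ-cycle length = 12 (tail of 0 descent steps not counted)

12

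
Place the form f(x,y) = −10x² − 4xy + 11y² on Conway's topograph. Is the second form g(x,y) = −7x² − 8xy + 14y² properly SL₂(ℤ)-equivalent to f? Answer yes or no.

D₁ = 456, D₂ = 456
river cycle of f (length 10): (11, 4, -10), (-10, 16, 5), (5, 14, -13), (-13, 12, 6), (6, 12, -13), (-13, 14, 5), (5, 16, -10), (-10, 4, 11), (11, 18, -3), (-3, 18, 11)
river cycle of g (length 6): (14, 8, -7), (-7, 20, 2), (2, 20, -7), (-7, 8, 14), (14, 20, -1), (-1, 20, 14)
cycles differ ⇒ inequivalent

no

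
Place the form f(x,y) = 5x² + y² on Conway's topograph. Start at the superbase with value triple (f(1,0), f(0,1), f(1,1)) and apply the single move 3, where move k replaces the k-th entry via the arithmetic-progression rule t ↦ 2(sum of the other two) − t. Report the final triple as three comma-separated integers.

start (5,1,6) = (f(1,0),f(0,1),f(1,1))
replace slot 3: 2·(5+1) − 6 = 6 → (5,1,6)

5,1,6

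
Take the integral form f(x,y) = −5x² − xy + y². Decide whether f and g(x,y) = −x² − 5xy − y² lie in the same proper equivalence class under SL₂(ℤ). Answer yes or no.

D₁ = 21, D₂ = 21
river cycle of f (length 2): (1, 3, -3), (-3, 3, 1)
river cycle of g (length 2): (-1, 3, 3), (3, 3, -1)
cycles differ ⇒ inequivalent

no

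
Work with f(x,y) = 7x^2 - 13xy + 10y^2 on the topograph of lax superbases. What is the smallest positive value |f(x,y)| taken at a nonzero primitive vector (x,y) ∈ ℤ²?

translate: b→1 (≡-13 mod 14), so (7,-13,10)→(7,1,4)
flip: (7,1,4)→(4,-1,7)
reduced (well bottom): (4,-1,7) with a≤c, −a<b≤a
well minimum = a = 4

4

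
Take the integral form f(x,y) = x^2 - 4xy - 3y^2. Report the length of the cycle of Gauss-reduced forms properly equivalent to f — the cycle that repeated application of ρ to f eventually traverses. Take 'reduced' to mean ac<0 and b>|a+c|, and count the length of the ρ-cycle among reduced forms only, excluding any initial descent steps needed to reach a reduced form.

D = 28, ⌊√D⌋ = 5
descent: ρ → (-3,4,1)  [lands on river]
river: ρ → (1,4,-3)
river: ρ → (-3,2,2)
river: ρ → (2,2,-3)
ρ-cycle length = 4 (tail of 1 descent step not counted)

4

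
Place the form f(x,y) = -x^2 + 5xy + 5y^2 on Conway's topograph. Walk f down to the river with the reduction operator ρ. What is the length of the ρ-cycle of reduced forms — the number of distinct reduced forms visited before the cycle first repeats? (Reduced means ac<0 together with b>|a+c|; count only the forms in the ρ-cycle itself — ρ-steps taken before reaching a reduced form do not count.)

D = 45, ⌊√D⌋ = 6
river: ρ → (5,5,-1)
river: ρ → (-1,5,5)
ρ-cycle length = 2 (tail of 0 descent steps not counted)

2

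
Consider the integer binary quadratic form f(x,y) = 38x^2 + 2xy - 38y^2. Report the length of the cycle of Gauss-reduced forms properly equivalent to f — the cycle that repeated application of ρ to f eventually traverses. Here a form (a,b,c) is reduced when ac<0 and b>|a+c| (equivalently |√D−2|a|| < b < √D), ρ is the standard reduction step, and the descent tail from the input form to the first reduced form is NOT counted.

D = 5780, ⌊√D⌋ = 76
river: ρ → (-38,74,2)
river: ρ → (2,74,-38)
river: ρ → (-38,2,38)
river: ρ → (38,74,-2)
river: ρ → (-2,74,38)
river: ρ → (38,2,-38)
ρ-cycle length = 6 (tail of 0 descent steps not counted)

6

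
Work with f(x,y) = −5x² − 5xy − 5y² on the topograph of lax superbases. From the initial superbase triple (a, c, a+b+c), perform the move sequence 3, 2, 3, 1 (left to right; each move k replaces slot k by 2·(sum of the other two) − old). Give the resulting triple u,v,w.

start (-5,-5,-15) = (f(1,0),f(0,1),f(1,1))
replace slot 3: 2·((-5)+(-5)) − (-15) = -5 → (-5,-5,-5)
replace slot 2: 2·((-5)+(-5)) − (-5) = -15 → (-5,-15,-5)
replace slot 3: 2·((-5)+(-15)) − (-5) = -35 → (-5,-15,-35)
replace slot 1: 2·((-15)+(-35)) − (-5) = -95 → (-95,-15,-35)

-95,-15,-35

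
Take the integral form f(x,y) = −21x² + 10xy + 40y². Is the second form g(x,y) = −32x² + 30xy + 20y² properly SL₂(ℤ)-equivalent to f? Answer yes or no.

D₁ = 3460, D₂ = 3460
river cycle of f (length 38): (-21, 52, 9), (9, 56, -9), (-9, 52, 21), (21, 32, -29), (-29, 26, 24), (24, 22, -31), (-31, 40, 15), (15, 50, -16), (-16, 46, 21), (21, 38, -24), … (28 more)
river cycle of g (length 42): (20, 50, -12), (-12, 46, 28), (28, 10, -30), (-30, 50, 8), (8, 46, -42), (-42, 38, 12), (12, 58, -2), (-2, 58, 12), (12, 38, -42), (-42, 46, 8), … (32 more)
cycles differ ⇒ inequivalent

no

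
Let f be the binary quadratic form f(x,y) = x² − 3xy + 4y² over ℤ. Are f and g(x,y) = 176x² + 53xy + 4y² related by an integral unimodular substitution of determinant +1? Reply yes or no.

D₁ = -7, D₂ = -7
f: translate: b→1 (≡-3 mod 2), so (1,-3,4)→(1,1,2)
f: reduced (well bottom): (1,1,2) with a≤c, −a<b≤a
g: flip: (176,53,4)→(4,-53,176)
g: translate: b→3 (≡-53 mod 8), so (4,-53,176)→(4,3,1)
g: flip: (4,3,1)→(1,-3,4)
g: translate: b→1 (≡-3 mod 2), so (1,-3,4)→(1,1,2)
g: reduced (well bottom): (1,1,2) with a≤c, −a<b≤a
reduced forms (1, 1, 2) vs (1, 1, 2) ⇒ equivalent

yes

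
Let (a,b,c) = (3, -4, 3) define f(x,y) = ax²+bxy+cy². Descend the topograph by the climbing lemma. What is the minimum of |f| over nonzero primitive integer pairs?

translate: b→2 (≡-4 mod 6), so (3,-4,3)→(3,2,2)
flip: (3,2,2)→(2,-2,3)
translate: b→2 (≡-2 mod 4), so (2,-2,3)→(2,2,3)
reduced (well bottom): (2,2,3) with a≤c, −a<b≤a
well minimum = a = 2

2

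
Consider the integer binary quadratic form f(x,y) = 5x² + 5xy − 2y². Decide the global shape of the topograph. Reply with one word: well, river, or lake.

D = b²−4ac = 5² − 4·5·(-2) = 65
D > 0 non-square ⇒ indefinite ⇒ periodic river

river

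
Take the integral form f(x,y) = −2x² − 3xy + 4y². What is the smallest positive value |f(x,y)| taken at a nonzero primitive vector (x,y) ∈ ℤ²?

descent: ρ → (4,3,-2)  [lands on river]
river: ρ → (-2,5,2)
river: ρ → (2,3,-4)
river: ρ → (-4,5,1)
river: ρ → (1,5,-4)
river: ρ → (-4,3,2)
river: ρ → (2,5,-2)
river: ρ → (-2,3,4)
river: ρ → (4,5,-1)
river: ρ → (-1,5,4)
closes: descent 1, river 10
min |a| on river = 1

1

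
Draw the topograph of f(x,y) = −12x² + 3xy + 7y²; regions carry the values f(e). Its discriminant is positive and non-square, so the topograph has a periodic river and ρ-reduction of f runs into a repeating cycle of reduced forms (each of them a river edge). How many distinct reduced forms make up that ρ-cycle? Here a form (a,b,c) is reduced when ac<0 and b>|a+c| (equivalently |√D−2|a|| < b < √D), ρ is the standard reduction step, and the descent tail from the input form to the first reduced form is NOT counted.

D = 345, ⌊√D⌋ = 18
descent: ρ → (7,11,-8)  [lands on river]
river: ρ → (-8,5,10)
river: ρ → (10,15,-3)
river: ρ → (-3,15,10)
river: ρ → (10,5,-8)
river: ρ → (-8,11,7)
river: ρ → (7,17,-2)
river: ρ → (-2,15,15)
river: ρ → (15,15,-2)
river: ρ → (-2,17,7)
ρ-cycle length = 10 (tail of 1 descent step not counted)

10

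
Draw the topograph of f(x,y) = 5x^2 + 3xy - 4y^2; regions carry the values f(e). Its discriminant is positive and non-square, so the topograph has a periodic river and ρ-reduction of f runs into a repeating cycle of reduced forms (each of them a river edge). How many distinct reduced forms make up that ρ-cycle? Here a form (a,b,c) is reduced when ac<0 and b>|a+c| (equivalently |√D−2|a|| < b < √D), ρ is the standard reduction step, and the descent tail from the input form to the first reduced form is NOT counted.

D = 89, ⌊√D⌋ = 9
river: ρ → (-4,5,4)
river: ρ → (4,3,-5)
river: ρ → (-5,7,2)
river: ρ → (2,9,-1)
river: ρ → (-1,9,2)
river: ρ → (2,7,-5)
river: ρ → (-5,3,4)
river: ρ → (4,5,-4)
river: ρ → (-4,3,5)
river: ρ → (5,7,-2)
river: ρ → (-2,9,1)
river: ρ → (1,9,-2)
river: ρ → (-2,7,5)
river: ρ → (5,3,-4)
ρ-cycle length = 14 (tail of 0 descent steps not counted)

14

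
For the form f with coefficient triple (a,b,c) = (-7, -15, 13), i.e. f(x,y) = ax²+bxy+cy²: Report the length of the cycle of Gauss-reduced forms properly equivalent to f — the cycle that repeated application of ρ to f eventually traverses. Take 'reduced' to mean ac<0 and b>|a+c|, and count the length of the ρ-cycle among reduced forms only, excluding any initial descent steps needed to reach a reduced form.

D = 589, ⌊√D⌋ = 24
descent: ρ → (13,15,-7)  [lands on river]
river: ρ → (-7,13,15)
river: ρ → (15,17,-5)
river: ρ → (-5,23,3)
river: ρ → (3,19,-19)
river: ρ → (-19,19,3)
river: ρ → (3,23,-5)
river: ρ → (-5,17,15)
river: ρ → (15,13,-7)
river: ρ → (-7,15,13)
river: ρ → (13,11,-9)
river: ρ → (-9,7,15)
river: ρ → (15,23,-1)
river: ρ → (-1,23,15)
river: ρ → (15,7,-9)
river: ρ → (-9,11,13)
ρ-cycle length = 16 (tail of 1 descent step not counted)

16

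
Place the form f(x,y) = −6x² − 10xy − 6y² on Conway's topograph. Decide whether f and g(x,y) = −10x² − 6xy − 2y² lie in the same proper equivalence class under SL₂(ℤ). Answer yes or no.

D₁ = -44, D₂ = -44
f is negative-definite; reduce −f:
−f: translate: b→-2 (≡10 mod 12), so (6,10,6)→(6,-2,2)
−f: flip: (6,-2,2)→(2,2,6)
−f: reduced (well bottom): (2,2,6) with a≤c, −a<b≤a
flip sign back: reduced form of f is (-2,-2,-6)
g is negative-definite; reduce −g:
−g: flip: (10,6,2)→(2,-6,10)
−g: translate: b→2 (≡-6 mod 4), so (2,-6,10)→(2,2,6)
−g: reduced (well bottom): (2,2,6) with a≤c, −a<b≤a
flip sign back: reduced form of g is (-2,-2,-6)
reduced forms (-2, -2, -6) vs (-2, -2, -6) ⇒ equivalent

yes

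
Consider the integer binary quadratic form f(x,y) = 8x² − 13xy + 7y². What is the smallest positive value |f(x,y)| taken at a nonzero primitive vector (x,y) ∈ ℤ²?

translate: b→3 (≡-13 mod 16), so (8,-13,7)→(8,3,2)
flip: (8,3,2)→(2,-3,8)
translate: b→1 (≡-3 mod 4), so (2,-3,8)→(2,1,7)
reduced (well bottom): (2,1,7) with a≤c, −a<b≤a
well minimum = a = 2

2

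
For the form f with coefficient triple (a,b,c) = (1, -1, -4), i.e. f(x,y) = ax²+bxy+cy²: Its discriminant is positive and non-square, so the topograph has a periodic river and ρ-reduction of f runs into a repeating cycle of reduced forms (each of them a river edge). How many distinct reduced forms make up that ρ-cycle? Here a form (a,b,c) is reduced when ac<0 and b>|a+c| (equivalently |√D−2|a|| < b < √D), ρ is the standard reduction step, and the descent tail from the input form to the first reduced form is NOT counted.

D = 17, ⌊√D⌋ = 4
descent: ρ → (-4,1,1)
descent: ρ → (1,3,-2)  [lands on river]
river: ρ → (-2,1,2)
river: ρ → (2,3,-1)
river: ρ → (-1,3,2)
river: ρ → (2,1,-2)
river: ρ → (-2,3,1)
ρ-cycle length = 6 (tail of 2 descent steps not counted)

6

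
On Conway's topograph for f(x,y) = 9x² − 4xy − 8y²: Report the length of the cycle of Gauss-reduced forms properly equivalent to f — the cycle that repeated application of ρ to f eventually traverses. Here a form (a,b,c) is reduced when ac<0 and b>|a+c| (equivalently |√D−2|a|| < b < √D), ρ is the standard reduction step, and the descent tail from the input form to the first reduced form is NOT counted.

D = 304, ⌊√D⌋ = 17
descent: ρ → (-8,4,9)  [lands on river]
river: ρ → (9,14,-3)
river: ρ → (-3,16,4)
river: ρ → (4,16,-3)
river: ρ → (-3,14,9)
river: ρ → (9,4,-8)
river: ρ → (-8,12,5)
river: ρ → (5,8,-12)
river: ρ → (-12,16,1)
river: ρ → (1,16,-12)
river: ρ → (-12,8,5)
river: ρ → (5,12,-8)
ρ-cycle length = 12 (tail of 1 descent step not counted)

12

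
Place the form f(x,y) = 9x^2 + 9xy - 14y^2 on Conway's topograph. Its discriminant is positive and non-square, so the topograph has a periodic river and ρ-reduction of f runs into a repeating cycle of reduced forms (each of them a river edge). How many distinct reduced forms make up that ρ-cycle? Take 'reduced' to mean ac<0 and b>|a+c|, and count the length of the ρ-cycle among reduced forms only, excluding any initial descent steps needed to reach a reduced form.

D = 585, ⌊√D⌋ = 24
river: ρ → (-14,19,4)
river: ρ → (4,21,-9)
river: ρ → (-9,15,10)
river: ρ → (10,5,-14)
river: ρ → (-14,23,1)
river: ρ → (1,23,-14)
river: ρ → (-14,5,10)
river: ρ → (10,15,-9)
river: ρ → (-9,21,4)
river: ρ → (4,19,-14)
river: ρ → (-14,9,9)
river: ρ → (9,9,-14)
ρ-cycle length = 12 (tail of 0 descent steps not counted)

12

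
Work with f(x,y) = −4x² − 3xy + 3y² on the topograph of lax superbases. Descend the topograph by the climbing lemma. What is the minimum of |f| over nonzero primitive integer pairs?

descent: ρ → (3,3,-4)  [lands on river]
river: ρ → (-4,5,2)
river: ρ → (2,7,-1)
river: ρ → (-1,7,2)
river: ρ → (2,5,-4)
river: ρ → (-4,3,3)
closes: descent 1, river 6
min |a| on river = 1

1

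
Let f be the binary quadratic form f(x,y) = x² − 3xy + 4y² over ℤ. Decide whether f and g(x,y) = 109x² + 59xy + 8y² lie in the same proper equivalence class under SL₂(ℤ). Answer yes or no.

D₁ = -7, D₂ = -7
f: translate: b→1 (≡-3 mod 2), so (1,-3,4)→(1,1,2)
f: reduced (well bottom): (1,1,2) with a≤c, −a<b≤a
g: flip: (109,59,8)→(8,-59,109)
g: translate: b→5 (≡-59 mod 16), so (8,-59,109)→(8,5,1)
g: flip: (8,5,1)→(1,-5,8)
g: translate: b→1 (≡-5 mod 2), so (1,-5,8)→(1,1,2)
g: reduced (well bottom): (1,1,2) with a≤c, −a<b≤a
reduced forms (1, 1, 2) vs (1, 1, 2) ⇒ equivalent

yes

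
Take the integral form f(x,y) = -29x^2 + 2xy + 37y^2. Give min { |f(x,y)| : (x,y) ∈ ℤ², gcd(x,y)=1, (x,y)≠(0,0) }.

descent: ρ → (37,-2,-29)
descent: ρ → (-29,60,6)  [lands on river]
river: ρ → (6,60,-29)
river: ρ → (-29,56,10)
river: ρ → (10,64,-5)
river: ρ → (-5,56,58)
river: ρ → (58,60,-3)
river: ρ → (-3,60,58)
river: ρ → (58,56,-5)
river: ρ → (-5,64,10)
river: ρ → (10,56,-29)
closes: descent 2, river 10
min |a| on river = 3

3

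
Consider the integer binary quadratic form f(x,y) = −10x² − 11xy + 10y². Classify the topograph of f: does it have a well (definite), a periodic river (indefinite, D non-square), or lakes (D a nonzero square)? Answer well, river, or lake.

D = b²−4ac = (-11)² − 4·(-10)·10 = 521
D > 0 non-square ⇒ indefinite ⇒ periodic river

river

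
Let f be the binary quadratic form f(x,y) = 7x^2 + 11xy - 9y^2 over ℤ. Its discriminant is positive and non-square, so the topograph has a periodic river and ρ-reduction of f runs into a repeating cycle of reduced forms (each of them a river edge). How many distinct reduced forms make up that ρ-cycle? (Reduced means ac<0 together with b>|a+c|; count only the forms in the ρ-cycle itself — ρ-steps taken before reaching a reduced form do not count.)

D = 373, ⌊√D⌋ = 19
river: ρ → (-9,7,9)
river: ρ → (9,11,-7)
river: ρ → (-7,17,3)
river: ρ → (3,19,-1)
river: ρ → (-1,19,3)
river: ρ → (3,17,-7)
river: ρ → (-7,11,9)
river: ρ → (9,7,-9)
river: ρ → (-9,11,7)
river: ρ → (7,17,-3)
river: ρ → (-3,19,1)
river: ρ → (1,19,-3)
river: ρ → (-3,17,7)
river: ρ → (7,11,-9)
ρ-cycle length = 14 (tail of 0 descent steps not counted)

14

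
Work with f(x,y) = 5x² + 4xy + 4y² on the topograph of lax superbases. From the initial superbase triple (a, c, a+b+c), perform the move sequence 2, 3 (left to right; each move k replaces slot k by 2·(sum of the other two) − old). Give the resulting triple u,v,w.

start (5,4,13) = (f(1,0),f(0,1),f(1,1))
replace slot 2: 2·(5+13) − 4 = 32 → (5,32,13)
replace slot 3: 2·(5+32) − 13 = 61 → (5,32,61)

5,32,61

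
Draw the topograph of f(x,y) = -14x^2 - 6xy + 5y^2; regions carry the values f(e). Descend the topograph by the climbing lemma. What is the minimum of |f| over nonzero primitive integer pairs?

descent: ρ → (5,16,-3)  [lands on river]
river: ρ → (-3,14,10)
river: ρ → (10,6,-7)
river: ρ → (-7,8,9)
river: ρ → (9,10,-6)
river: ρ → (-6,14,5)
closes: descent 1, river 6
min |a| on river = 3

3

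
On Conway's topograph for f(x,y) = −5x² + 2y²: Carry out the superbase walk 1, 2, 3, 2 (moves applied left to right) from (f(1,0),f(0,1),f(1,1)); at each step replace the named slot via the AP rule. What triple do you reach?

start (-5,2,-3) = (f(1,0),f(0,1),f(1,1))
replace slot 1: 2·(2+(-3)) − (-5) = 3 → (3,2,-3)
replace slot 2: 2·(3+(-3)) − 2 = -2 → (3,-2,-3)
replace slot 3: 2·(3+(-2)) − (-3) = 5 → (3,-2,5)
replace slot 2: 2·(3+5) − (-2) = 18 → (3,18,5)

3,18,5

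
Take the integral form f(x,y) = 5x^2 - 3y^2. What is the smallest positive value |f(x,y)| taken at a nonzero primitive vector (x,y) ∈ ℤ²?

descent: ρ → (-3,6,2)  [lands on river]
river: ρ → (2,6,-3)
closes: descent 1, river 2
min |a| on river = 2

2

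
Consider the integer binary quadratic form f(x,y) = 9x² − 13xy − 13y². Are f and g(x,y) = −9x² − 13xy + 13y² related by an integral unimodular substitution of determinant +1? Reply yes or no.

D₁ = 637, D₂ = 637
river cycle of f (length 6): (-13, 13, 9), (9, 23, -3), (-3, 25, 1), (1, 25, -3), (-3, 23, 9), (9, 13, -13)
river cycle of g (length 6): (13, 13, -9), (-9, 23, 3), (3, 25, -1), (-1, 25, 3), (3, 23, -9), (-9, 13, 13)
cycles differ ⇒ inequivalent

no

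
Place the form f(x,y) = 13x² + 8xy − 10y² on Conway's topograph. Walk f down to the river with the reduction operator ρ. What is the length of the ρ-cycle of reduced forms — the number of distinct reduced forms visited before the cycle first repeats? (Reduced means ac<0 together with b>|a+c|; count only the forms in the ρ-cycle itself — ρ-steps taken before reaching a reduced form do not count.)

D = 584, ⌊√D⌋ = 24
river: ρ → (-10,12,11)
river: ρ → (11,10,-11)
river: ρ → (-11,12,10)
river: ρ → (10,8,-13)
river: ρ → (-13,18,5)
river: ρ → (5,22,-5)
river: ρ → (-5,18,13)
river: ρ → (13,8,-10)
ρ-cycle length = 8 (tail of 0 descent steps not counted)

8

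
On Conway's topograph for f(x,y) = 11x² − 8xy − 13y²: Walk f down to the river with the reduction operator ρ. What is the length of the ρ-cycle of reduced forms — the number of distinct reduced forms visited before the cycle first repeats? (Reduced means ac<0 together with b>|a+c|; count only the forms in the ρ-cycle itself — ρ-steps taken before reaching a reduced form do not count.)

D = 636, ⌊√D⌋ = 25
descent: ρ → (-13,8,11)  [lands on river]
river: ρ → (11,14,-10)
river: ρ → (-10,6,15)
river: ρ → (15,24,-1)
river: ρ → (-1,24,15)
river: ρ → (15,6,-10)
river: ρ → (-10,14,11)
river: ρ → (11,8,-13)
river: ρ → (-13,18,6)
river: ρ → (6,18,-13)
ρ-cycle length = 10 (tail of 1 descent step not counted)

10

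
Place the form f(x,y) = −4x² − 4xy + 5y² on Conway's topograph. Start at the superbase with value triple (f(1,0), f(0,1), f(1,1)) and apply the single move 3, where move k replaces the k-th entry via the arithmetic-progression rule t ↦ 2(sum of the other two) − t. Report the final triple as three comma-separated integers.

start (-4,5,-3) = (f(1,0),f(0,1),f(1,1))
replace slot 3: 2·((-4)+5) − (-3) = 5 → (-4,5,5)

-4,5,5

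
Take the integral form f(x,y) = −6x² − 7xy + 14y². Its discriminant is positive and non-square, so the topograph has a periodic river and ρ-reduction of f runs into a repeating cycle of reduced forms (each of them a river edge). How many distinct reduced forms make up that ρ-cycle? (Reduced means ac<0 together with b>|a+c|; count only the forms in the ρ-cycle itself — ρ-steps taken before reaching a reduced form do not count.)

D = 385, ⌊√D⌋ = 19
descent: ρ → (14,7,-6)
descent: ρ → (-6,17,4)  [lands on river]
river: ρ → (4,15,-10)
river: ρ → (-10,5,9)
river: ρ → (9,13,-6)
river: ρ → (-6,11,11)
river: ρ → (11,11,-6)
river: ρ → (-6,13,9)
river: ρ → (9,5,-10)
river: ρ → (-10,15,4)
river: ρ → (4,17,-6)
river: ρ → (-6,19,1)
river: ρ → (1,19,-6)
ρ-cycle length = 12 (tail of 2 descent steps not counted)

12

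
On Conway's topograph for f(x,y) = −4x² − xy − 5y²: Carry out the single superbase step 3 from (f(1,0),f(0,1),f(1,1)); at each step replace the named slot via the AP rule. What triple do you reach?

start (-4,-5,-10) = (f(1,0),f(0,1),f(1,1))
replace slot 3: 2·((-4)+(-5)) − (-10) = -8 → (-4,-5,-8)

-4,-5,-8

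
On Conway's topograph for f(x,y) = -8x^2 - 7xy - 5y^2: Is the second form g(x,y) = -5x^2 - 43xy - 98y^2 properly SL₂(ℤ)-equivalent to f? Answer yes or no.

D₁ = -111, D₂ = -111
f is negative-definite; reduce −f:
−f: flip: (8,7,5)→(5,-7,8)
−f: translate: b→3 (≡-7 mod 10), so (5,-7,8)→(5,3,6)
−f: reduced (well bottom): (5,3,6) with a≤c, −a<b≤a
flip sign back: reduced form of f is (-5,-3,-6)
g is negative-definite; reduce −g:
−g: translate: b→3 (≡43 mod 10), so (5,43,98)→(5,3,6)
−g: reduced (well bottom): (5,3,6) with a≤c, −a<b≤a
flip sign back: reduced form of g is (-5,-3,-6)
reduced forms (-5, -3, -6) vs (-5, -3, -6) ⇒ equivalent

yes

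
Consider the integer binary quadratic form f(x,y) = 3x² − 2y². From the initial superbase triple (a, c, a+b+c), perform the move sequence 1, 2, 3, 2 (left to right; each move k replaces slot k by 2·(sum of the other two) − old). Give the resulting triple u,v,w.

start (3,-2,1) = (f(1,0),f(0,1),f(1,1))
replace slot 1: 2·((-2)+1) − 3 = -5 → (-5,-2,1)
replace slot 2: 2·((-5)+1) − (-2) = -6 → (-5,-6,1)
replace slot 3: 2·((-5)+(-6)) − 1 = -23 → (-5,-6,-23)
replace slot 2: 2·((-5)+(-23)) − (-6) = -50 → (-5,-50,-23)

-5,-50,-23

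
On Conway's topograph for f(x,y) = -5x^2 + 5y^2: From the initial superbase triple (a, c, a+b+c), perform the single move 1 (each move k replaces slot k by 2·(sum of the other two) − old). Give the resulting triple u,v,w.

start (-5,5,0) = (f(1,0),f(0,1),f(1,1))
replace slot 1: 2·(5+0) − (-5) = 15 → (15,5,0)

15,5,0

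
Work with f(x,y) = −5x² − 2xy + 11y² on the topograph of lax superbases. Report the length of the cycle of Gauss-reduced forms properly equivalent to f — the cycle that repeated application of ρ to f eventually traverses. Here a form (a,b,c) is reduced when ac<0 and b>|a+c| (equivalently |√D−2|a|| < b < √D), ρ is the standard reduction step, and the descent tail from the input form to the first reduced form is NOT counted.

D = 224, ⌊√D⌋ = 14
descent: ρ → (11,2,-5)
descent: ρ → (-5,8,8)  [lands on river]
river: ρ → (8,8,-5)
river: ρ → (-5,12,4)
river: ρ → (4,12,-5)
ρ-cycle length = 4 (tail of 2 descent steps not counted)

4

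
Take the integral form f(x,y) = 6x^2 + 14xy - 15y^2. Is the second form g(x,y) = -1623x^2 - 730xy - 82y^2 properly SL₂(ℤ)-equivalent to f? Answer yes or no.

D₁ = 556, D₂ = 556
river cycle of f (length 18): (-15, 16, 5), (5, 14, -18), (-18, 22, 1), (1, 22, -18), (-18, 14, 5), (5, 16, -15), (-15, 14, 6), (6, 22, -3), (-3, 20, 13), (13, 6, -10), … (8 more)
river cycle of g (length 18): (-15, 16, 5), (5, 14, -18), (-18, 22, 1), (1, 22, -18), (-18, 14, 5), (5, 16, -15), (-15, 14, 6), (6, 22, -3), (-3, 20, 13), (13, 6, -10), … (8 more)
cycles coincide ⇒ equivalent

yes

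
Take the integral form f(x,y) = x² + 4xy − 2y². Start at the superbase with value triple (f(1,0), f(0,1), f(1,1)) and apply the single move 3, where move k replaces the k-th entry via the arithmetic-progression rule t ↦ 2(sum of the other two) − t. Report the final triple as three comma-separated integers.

start (1,-2,3) = (f(1,0),f(0,1),f(1,1))
replace slot 3: 2·(1+(-2)) − 3 = -5 → (1,-2,-5)

1,-2,-5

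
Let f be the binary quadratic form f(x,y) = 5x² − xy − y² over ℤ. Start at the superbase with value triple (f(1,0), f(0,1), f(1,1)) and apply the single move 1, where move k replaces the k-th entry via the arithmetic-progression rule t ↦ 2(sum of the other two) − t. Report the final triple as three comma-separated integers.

start (5,-1,3) = (f(1,0),f(0,1),f(1,1))
replace slot 1: 2·((-1)+3) − 5 = -1 → (-1,-1,3)

-1,-1,3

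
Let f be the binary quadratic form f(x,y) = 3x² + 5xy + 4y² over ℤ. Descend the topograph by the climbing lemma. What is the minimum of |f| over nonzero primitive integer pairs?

translate: b→-1 (≡5 mod 6), so (3,5,4)→(3,-1,2)
flip: (3,-1,2)→(2,1,3)
reduced (well bottom): (2,1,3) with a≤c, −a<b≤a
well minimum = a = 2

2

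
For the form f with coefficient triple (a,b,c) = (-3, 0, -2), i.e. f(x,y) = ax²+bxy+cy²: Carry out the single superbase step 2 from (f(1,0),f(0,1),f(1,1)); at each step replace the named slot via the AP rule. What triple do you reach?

start (-3,-2,-5) = (f(1,0),f(0,1),f(1,1))
replace slot 2: 2·((-3)+(-5)) − (-2) = -14 → (-3,-14,-5)

-3,-14,-5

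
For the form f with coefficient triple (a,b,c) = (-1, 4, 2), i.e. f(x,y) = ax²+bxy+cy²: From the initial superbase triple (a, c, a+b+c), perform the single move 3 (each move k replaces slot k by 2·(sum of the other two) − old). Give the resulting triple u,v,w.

start (-1,2,5) = (f(1,0),f(0,1),f(1,1))
replace slot 3: 2·((-1)+2) − 5 = -3 → (-1,2,-3)

-1,2,-3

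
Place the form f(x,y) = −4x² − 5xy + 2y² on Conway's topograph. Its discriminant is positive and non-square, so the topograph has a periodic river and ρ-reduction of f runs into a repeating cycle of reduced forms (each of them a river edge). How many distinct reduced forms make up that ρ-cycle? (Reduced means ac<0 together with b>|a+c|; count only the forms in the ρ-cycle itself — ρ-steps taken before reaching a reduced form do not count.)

D = 57, ⌊√D⌋ = 7
descent: ρ → (2,5,-4)  [lands on river]
river: ρ → (-4,3,3)
river: ρ → (3,3,-4)
river: ρ → (-4,5,2)
river: ρ → (2,7,-1)
river: ρ → (-1,7,2)
ρ-cycle length = 6 (tail of 1 descent step not counted)

6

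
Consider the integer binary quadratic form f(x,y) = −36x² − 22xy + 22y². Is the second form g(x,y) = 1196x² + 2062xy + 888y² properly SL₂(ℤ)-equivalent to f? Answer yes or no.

D₁ = 3652, D₂ = 3652
river cycle of f (length 32): (22, 22, -36), (-36, 50, 8), (8, 46, -48), (-48, 50, 6), (6, 58, -12), (-12, 38, 46), (46, 54, -4), (-4, 58, 18), (18, 50, -16), (-16, 46, 24), … (22 more)
river cycle of g (length 32): (22, 22, -36), (-36, 50, 8), (8, 46, -48), (-48, 50, 6), (6, 58, -12), (-12, 38, 46), (46, 54, -4), (-4, 58, 18), (18, 50, -16), (-16, 46, 24), … (22 more)
cycles coincide ⇒ equivalent

yes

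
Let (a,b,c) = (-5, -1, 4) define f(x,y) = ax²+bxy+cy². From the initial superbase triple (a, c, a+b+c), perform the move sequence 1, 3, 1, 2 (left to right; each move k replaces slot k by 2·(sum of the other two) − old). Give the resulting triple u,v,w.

start (-5,4,-2) = (f(1,0),f(0,1),f(1,1))
replace slot 1: 2·(4+(-2)) − (-5) = 9 → (9,4,-2)
replace slot 3: 2·(9+4) − (-2) = 28 → (9,4,28)
replace slot 1: 2·(4+28) − 9 = 55 → (55,4,28)
replace slot 2: 2·(55+28) − 4 = 162 → (55,162,28)

55,162,28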